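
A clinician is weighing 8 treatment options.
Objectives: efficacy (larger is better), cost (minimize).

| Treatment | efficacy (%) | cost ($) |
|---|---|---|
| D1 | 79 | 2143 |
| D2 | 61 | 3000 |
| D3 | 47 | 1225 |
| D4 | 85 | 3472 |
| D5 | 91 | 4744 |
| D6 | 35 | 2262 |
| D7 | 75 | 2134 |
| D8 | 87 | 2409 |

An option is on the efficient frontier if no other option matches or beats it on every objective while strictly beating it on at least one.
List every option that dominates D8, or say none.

D1: worse on efficacy (79 vs 87).
D2: worse on efficacy (61 vs 87).
D3: worse on efficacy (47 vs 87).
D4: worse on efficacy (85 vs 87).
D5: worse on cost (4744 vs 2409).
D6: worse on efficacy (35 vs 87).
D7: worse on efficacy (75 vs 87).
No option dominates D8.

none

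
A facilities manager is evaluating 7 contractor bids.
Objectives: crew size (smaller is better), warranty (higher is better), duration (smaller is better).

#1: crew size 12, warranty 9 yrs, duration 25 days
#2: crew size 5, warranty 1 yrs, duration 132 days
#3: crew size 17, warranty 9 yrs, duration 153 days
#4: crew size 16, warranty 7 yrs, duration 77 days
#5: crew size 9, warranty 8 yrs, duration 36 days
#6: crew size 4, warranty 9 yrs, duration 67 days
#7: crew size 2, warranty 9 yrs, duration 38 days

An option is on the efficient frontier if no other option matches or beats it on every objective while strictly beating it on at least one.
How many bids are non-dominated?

#1: not dominated (best duration).
#2: dominated by #6 (crew size 4≤5, warranty 9≥1, duration 67≤132).
#3: dominated by #1 (crew size 12≤17, warranty 9≥9, duration 25≤153).
#4: dominated by #1 (crew size 12≤16, warranty 9≥7, duration 25≤77).
#5: not dominated.
#6: dominated by #7 (crew size 2≤4, warranty 9≥9, duration 38≤67).
#7: not dominated (best crew size).
Pareto-optimal: #1, #5, #7 → 3.

3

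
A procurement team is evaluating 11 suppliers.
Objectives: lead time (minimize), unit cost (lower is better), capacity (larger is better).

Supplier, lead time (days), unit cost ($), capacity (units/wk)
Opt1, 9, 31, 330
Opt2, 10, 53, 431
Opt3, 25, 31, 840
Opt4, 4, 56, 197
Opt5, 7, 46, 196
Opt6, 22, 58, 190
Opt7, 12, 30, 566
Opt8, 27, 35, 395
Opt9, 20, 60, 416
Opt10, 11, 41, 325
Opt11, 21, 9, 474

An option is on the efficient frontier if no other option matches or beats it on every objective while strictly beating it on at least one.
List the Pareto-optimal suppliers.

Opt1: not dominated.
Opt2: not dominated.
Opt3: not dominated (best capacity).
Opt4: not dominated (best lead time).
Opt5: not dominated.
Opt6: dominated by Opt1 (lead time 9≤22, unit cost 31≤58, capacity 330≥190).
Opt7: not dominated.
Opt8: dominated by Opt3 (lead time 25≤27, unit cost 31≤35, capacity 840≥395).
Opt9: dominated by Opt2 (lead time 10≤20, unit cost 53≤60, capacity 431≥416).
Opt10: dominated by Opt1 (lead time 9≤11, unit cost 31≤41, capacity 330≥325).
Opt11: not dominated (best unit cost).

Opt1, Opt2, Opt3, Opt4, Opt5, Opt7, Opt11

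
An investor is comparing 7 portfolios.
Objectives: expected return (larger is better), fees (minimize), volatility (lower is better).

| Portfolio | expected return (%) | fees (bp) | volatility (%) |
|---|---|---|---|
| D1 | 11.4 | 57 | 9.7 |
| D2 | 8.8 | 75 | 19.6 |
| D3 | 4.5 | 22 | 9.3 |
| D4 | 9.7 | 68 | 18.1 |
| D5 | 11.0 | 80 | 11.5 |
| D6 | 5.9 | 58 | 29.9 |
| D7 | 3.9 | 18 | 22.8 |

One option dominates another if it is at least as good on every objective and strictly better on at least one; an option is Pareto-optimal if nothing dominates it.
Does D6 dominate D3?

D6 vs D3: D6 is worse on fees (58 vs 22), so it does not dominate D3.

No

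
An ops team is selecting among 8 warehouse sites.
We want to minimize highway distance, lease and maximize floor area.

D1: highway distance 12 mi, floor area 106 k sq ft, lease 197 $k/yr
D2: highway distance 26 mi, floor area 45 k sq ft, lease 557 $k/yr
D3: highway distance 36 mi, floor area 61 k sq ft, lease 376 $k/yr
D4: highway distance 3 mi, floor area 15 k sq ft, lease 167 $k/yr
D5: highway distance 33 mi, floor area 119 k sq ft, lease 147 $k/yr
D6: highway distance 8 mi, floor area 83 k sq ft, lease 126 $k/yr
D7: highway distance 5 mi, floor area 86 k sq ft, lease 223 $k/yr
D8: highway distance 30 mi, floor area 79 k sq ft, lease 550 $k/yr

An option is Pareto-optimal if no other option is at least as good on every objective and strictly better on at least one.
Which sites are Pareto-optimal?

D1: not dominated.
D2: dominated by D1 (highway distance 12≤26, floor area 106≥45, lease 197≤557).
D3: dominated by D1 (highway distance 12≤36, floor area 106≥61, lease 197≤376).
D4: not dominated (best highway distance).
D5: not dominated (best floor area).
D6: not dominated (best lease).
D7: not dominated.
D8: dominated by D1 (highway distance 12≤30, floor area 106≥79, lease 197≤550).

D1, D4, D5, D6, D7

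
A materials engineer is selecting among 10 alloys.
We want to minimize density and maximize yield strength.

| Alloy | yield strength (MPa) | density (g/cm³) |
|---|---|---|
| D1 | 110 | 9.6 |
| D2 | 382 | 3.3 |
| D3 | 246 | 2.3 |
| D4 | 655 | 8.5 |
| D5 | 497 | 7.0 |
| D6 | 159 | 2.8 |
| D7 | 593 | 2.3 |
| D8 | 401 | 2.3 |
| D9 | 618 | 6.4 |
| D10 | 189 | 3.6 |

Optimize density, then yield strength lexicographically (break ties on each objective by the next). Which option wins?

First minimize density: best is 2.3, kept {D3, D7, D8}.
Then maximize yield strength: best is 593, kept {D7}.

D7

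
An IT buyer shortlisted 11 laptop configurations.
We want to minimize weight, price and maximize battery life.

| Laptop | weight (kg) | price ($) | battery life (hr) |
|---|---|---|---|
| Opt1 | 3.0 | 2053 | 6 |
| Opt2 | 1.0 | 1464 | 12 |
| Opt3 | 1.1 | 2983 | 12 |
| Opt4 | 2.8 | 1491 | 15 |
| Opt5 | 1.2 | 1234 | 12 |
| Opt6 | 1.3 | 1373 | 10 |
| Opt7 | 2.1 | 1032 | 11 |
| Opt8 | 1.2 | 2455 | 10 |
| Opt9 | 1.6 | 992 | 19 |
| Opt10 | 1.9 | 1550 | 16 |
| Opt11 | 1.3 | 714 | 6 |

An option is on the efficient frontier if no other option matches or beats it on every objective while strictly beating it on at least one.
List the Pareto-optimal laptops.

Opt2, Opt5, Opt9, Opt11

Opt1: dominated by Opt2 (weight 1.0≤3.0, price 1464≤2053, battery life 12≥6).
Opt2: not dominated (best weight).
Opt3: dominated by Opt2 (weight 1.0≤1.1, price 1464≤2983, battery life 12≥12).
Opt4: dominated by Opt9 (weight 1.6≤2.8, price 992≤1491, battery life 19≥15).
Opt5: not dominated.
Opt6: dominated by Opt5 (weight 1.2≤1.3, price 1234≤1373, battery life 12≥10).
Opt7: dominated by Opt9 (weight 1.6≤2.1, price 992≤1032, battery life 19≥11).
Opt8: dominated by Opt2 (weight 1.0≤1.2, price 1464≤2455, battery life 12≥10).
Opt9: not dominated (best battery life).
Opt10: dominated by Opt9 (weight 1.6≤1.9, price 992≤1550, battery life 19≥16).
Opt11: not dominated (best price).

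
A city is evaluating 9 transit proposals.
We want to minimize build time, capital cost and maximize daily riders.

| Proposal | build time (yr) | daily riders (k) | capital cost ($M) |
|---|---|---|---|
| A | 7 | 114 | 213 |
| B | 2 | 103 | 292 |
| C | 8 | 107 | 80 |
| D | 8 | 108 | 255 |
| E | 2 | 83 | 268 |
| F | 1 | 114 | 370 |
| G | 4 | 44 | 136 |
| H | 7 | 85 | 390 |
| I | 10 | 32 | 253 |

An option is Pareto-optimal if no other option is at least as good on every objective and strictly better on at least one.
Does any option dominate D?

A vs D: build time 7≤8, daily riders 114≥108, capital cost 213≤255 — A is at least as good on every objective and strictly better on at least one, so A dominates D.

Yes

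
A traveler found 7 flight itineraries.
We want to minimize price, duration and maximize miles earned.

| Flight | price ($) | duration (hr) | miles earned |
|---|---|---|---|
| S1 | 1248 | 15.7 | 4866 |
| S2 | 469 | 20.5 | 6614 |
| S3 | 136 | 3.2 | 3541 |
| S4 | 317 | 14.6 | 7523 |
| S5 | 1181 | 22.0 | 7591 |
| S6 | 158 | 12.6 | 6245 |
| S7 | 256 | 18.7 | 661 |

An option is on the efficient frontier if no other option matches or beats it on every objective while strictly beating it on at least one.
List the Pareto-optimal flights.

S1: dominated by S4 (price 317≤1248, duration 14.6≤15.7, miles earned 7523≥4866).
S2: dominated by S4 (price 317≤469, duration 14.6≤20.5, miles earned 7523≥6614).
S3: not dominated (best price).
S4: not dominated.
S5: not dominated (best miles earned).
S6: not dominated.
S7: dominated by S3 (price 136≤256, duration 3.2≤18.7, miles earned 3541≥661).

S3, S4, S5, S6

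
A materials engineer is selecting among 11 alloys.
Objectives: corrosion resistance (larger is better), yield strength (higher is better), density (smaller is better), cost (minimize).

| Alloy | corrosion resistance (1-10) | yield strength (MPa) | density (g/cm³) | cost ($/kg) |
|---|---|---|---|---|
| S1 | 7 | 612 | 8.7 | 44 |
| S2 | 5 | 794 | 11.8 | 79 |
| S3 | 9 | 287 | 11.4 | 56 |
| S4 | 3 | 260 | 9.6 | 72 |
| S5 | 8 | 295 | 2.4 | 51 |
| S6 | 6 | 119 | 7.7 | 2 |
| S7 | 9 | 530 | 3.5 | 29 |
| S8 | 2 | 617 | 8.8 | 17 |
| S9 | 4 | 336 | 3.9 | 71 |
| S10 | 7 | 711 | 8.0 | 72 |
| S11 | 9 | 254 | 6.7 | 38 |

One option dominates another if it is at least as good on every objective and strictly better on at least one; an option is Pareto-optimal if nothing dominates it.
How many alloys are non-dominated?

S1: not dominated.
S2: not dominated (best yield strength).
S3: dominated by S7 (corrosion resistance 9≥9, yield strength 530≥287, density 3.5≤11.4, cost 29≤56).
S4: dominated by S1 (corrosion resistance 7≥3, yield strength 612≥260, density 8.7≤9.6, cost 44≤72).
S5: not dominated (best density).
S6: not dominated (best cost).
S7: not dominated.
S8: not dominated.
S9: dominated by S7 (corrosion resistance 9≥4, yield strength 530≥336, density 3.5≤3.9, cost 29≤71).
S10: not dominated.
S11: dominated by S7 (corrosion resistance 9≥9, yield strength 530≥254, density 3.5≤6.7, cost 29≤38).
Pareto-optimal: S1, S2, S5, S6, S7, S8, S10 → 7.

7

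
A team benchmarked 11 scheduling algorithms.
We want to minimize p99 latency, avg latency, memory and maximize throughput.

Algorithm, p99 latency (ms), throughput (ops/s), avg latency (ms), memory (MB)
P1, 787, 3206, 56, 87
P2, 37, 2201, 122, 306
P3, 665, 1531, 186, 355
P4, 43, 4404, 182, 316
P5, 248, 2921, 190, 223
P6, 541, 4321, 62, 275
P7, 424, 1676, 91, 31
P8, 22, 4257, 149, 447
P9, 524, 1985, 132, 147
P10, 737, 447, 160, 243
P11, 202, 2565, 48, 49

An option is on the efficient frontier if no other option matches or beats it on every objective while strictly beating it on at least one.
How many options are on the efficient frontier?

8

P1: not dominated.
P2: not dominated.
P3: dominated by P2 (p99 latency 37≤665, throughput 2201≥1531, avg latency 122≤186, memory 306≤355).
P4: not dominated (best throughput).
P5: not dominated.
P6: not dominated.
P7: not dominated (best memory).
P8: not dominated (best p99 latency).
P9: dominated by P11 (p99 latency 202≤524, throughput 2565≥1985, avg latency 48≤132, memory 49≤147).
P10: dominated by P7 (p99 latency 424≤737, throughput 1676≥447, avg latency 91≤160, memory 31≤243).
P11: not dominated (best avg latency).
Pareto-optimal: P1, P2, P4, P5, P6, P7, P8, P11 → 8.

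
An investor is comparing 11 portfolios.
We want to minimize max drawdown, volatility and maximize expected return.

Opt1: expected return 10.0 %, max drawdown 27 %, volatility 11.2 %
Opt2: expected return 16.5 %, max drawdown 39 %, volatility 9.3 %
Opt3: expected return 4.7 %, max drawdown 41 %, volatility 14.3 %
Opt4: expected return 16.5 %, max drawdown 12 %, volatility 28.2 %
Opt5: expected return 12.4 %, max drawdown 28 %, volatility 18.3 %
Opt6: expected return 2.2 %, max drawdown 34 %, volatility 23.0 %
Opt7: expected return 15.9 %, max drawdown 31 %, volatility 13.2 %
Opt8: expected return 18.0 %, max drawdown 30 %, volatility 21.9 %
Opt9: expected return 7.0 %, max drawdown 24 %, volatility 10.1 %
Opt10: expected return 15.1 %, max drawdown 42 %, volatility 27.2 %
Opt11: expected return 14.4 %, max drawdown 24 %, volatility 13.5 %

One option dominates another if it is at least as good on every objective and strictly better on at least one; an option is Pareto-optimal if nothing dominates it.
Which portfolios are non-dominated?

Opt1, Opt2, Opt4, Opt7, Opt8, Opt9, Opt11

Opt1: not dominated.
Opt2: not dominated (best volatility).
Opt3: dominated by Opt1 (expected return 10.0≥4.7, max drawdown 27≤41, volatility 11.2≤14.3).
Opt4: not dominated (best max drawdown).
Opt5: dominated by Opt11 (expected return 14.4≥12.4, max drawdown 24≤28, volatility 13.5≤18.3).
Opt6: dominated by Opt1 (expected return 10.0≥2.2, max drawdown 27≤34, volatility 11.2≤23.0).
Opt7: not dominated.
Opt8: not dominated (best expected return).
Opt9: not dominated.
Opt10: dominated by Opt2 (expected return 16.5≥15.1, max drawdown 39≤42, volatility 9.3≤27.2).
Opt11: not dominated.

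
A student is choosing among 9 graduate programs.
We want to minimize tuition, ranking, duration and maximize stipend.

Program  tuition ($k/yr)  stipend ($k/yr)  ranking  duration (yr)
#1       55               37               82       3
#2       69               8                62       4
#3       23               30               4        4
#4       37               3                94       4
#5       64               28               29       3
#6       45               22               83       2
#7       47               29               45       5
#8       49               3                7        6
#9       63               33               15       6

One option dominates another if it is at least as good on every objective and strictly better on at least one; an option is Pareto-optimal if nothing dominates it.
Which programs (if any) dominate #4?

#3: tuition 23≤37, stipend 30≥3, ranking 4≤94, duration 4≤4 — dominates #4.
Others (#1, #2, #5, #6, #7, #8, #9) are each worse than #4 on at least one objective.

#3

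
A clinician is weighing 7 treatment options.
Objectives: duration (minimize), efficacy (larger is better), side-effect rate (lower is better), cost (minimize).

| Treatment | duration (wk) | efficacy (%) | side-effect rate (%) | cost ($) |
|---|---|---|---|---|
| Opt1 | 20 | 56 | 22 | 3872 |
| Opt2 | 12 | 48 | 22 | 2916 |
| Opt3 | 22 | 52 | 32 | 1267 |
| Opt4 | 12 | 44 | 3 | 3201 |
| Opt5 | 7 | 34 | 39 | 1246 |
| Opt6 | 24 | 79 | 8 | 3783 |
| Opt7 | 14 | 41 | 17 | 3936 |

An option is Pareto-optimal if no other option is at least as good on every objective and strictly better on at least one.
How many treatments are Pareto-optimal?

6

Opt1: not dominated.
Opt2: not dominated.
Opt3: not dominated.
Opt4: not dominated (best side-effect rate).
Opt5: not dominated (best duration).
Opt6: not dominated (best efficacy).
Opt7: dominated by Opt4 (duration 12≤14, efficacy 44≥41, side-effect rate 3≤17, cost 3201≤3936).
Pareto-optimal: Opt1, Opt2, Opt3, Opt4, Opt5, Opt6 → 6.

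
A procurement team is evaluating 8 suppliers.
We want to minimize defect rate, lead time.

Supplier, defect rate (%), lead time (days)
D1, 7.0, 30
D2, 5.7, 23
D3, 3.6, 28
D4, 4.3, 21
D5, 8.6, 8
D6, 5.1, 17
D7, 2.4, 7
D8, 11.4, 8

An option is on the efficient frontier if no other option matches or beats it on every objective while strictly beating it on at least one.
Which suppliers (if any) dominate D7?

D1: worse on defect rate (7.0 vs 2.4).
D2: worse on defect rate (5.7 vs 2.4).
D3: worse on defect rate (3.6 vs 2.4).
D4: worse on defect rate (4.3 vs 2.4).
D5: worse on defect rate (8.6 vs 2.4).
D6: worse on defect rate (5.1 vs 2.4).
D8: worse on defect rate (11.4 vs 2.4).
No option dominates D7.

none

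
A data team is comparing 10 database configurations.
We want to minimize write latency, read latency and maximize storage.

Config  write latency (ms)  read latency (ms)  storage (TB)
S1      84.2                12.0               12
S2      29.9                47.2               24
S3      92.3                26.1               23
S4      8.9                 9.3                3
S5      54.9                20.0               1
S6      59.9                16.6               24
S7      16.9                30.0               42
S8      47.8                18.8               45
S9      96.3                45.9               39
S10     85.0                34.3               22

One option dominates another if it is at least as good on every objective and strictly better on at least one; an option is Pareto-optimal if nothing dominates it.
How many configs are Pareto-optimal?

S1: not dominated.
S2: dominated by S7 (write latency 16.9≤29.9, read latency 30.0≤47.2, storage 42≥24).
S3: dominated by S6 (write latency 59.9≤92.3, read latency 16.6≤26.1, storage 24≥23).
S4: not dominated (best write latency).
S5: dominated by S4 (write latency 8.9≤54.9, read latency 9.3≤20.0, storage 3≥1).
S6: not dominated.
S7: not dominated.
S8: not dominated (best storage).
S9: dominated by S7 (write latency 16.9≤96.3, read latency 30.0≤45.9, storage 42≥39).
S10: dominated by S6 (write latency 59.9≤85.0, read latency 16.6≤34.3, storage 24≥22).
Pareto-optimal: S1, S4, S6, S7, S8 → 5.

5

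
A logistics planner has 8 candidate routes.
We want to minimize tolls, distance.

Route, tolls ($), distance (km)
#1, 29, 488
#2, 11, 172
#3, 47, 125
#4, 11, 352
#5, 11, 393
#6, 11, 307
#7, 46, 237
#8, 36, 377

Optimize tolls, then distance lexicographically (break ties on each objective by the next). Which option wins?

First minimize tolls: best is 11, kept {#2, #4, #5, #6}.
Then minimize distance: best is 172, kept {#2}.

#2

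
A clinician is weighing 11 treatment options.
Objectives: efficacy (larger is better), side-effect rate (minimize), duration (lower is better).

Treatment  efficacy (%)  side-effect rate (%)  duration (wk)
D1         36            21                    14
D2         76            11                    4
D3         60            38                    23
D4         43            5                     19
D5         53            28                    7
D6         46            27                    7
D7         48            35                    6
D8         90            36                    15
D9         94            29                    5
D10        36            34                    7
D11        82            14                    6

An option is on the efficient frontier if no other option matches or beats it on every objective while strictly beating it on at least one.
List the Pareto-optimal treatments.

D1: dominated by D2 (efficacy 76≥36, side-effect rate 11≤21, duration 4≤14).
D2: not dominated (best duration).
D3: dominated by D2 (efficacy 76≥60, side-effect rate 11≤38, duration 4≤23).
D4: not dominated (best side-effect rate).
D5: dominated by D2 (efficacy 76≥53, side-effect rate 11≤28, duration 4≤7).
D6: dominated by D2 (efficacy 76≥46, side-effect rate 11≤27, duration 4≤7).
D7: dominated by D2 (efficacy 76≥48, side-effect rate 11≤35, duration 4≤6).
D8: dominated by D9 (efficacy 94≥90, side-effect rate 29≤36, duration 5≤15).
D9: not dominated (best efficacy).
D10: dominated by D2 (efficacy 76≥36, side-effect rate 11≤34, duration 4≤7).
D11: not dominated.

D2, D4, D9, D11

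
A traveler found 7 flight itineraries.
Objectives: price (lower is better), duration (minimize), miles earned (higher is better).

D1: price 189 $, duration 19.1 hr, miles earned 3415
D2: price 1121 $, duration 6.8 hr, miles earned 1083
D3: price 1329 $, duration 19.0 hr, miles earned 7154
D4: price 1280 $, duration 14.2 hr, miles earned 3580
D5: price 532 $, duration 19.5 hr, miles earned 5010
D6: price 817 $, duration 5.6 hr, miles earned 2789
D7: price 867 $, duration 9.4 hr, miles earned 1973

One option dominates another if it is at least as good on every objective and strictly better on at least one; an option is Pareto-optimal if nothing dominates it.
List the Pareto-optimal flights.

D1, D3, D4, D5, D6

D1: not dominated (best price).
D2: dominated by D6 (price 817≤1121, duration 5.6≤6.8, miles earned 2789≥1083).
D3: not dominated (best miles earned).
D4: not dominated.
D5: not dominated.
D6: not dominated (best duration).
D7: dominated by D6 (price 817≤867, duration 5.6≤9.4, miles earned 2789≥1973).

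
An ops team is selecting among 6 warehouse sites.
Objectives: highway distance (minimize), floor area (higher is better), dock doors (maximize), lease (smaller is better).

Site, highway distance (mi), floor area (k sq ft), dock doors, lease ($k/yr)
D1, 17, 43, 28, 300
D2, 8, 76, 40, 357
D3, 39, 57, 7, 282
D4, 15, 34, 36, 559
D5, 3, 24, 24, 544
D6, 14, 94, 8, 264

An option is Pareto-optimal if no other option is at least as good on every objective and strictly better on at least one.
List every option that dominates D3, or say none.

D6

D6: highway distance 14≤39, floor area 94≥57, dock doors 8≥7, lease 264≤282 — dominates D3.
Others (D1, D2, D4, D5) are each worse than D3 on at least one objective.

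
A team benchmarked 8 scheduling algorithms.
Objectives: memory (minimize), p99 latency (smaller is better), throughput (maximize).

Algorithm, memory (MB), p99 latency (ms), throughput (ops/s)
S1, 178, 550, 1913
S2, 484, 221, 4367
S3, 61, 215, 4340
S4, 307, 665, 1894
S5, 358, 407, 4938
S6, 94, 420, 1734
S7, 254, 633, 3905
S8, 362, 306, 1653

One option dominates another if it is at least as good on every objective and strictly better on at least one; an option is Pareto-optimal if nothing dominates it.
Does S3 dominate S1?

S3 vs S1: memory 61≤178, p99 latency 215≤550, throughput 4340≥1913 — S3 is at least as good on every objective with at least one strict improvement.

Yes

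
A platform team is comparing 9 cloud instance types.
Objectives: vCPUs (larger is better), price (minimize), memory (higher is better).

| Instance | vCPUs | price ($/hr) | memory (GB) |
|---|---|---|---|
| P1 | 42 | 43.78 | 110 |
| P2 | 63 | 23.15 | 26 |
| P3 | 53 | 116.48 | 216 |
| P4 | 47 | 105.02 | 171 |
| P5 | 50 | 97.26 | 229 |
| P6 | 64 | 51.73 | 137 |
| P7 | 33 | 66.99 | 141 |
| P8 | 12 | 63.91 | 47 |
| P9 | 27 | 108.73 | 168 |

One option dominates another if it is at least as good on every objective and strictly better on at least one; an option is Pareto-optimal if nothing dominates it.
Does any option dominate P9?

Yes

P4 vs P9: vCPUs 47≥27, price 105.02≤108.73, memory 171≥168 — P4 is at least as good on every objective and strictly better on at least one, so P4 dominates P9.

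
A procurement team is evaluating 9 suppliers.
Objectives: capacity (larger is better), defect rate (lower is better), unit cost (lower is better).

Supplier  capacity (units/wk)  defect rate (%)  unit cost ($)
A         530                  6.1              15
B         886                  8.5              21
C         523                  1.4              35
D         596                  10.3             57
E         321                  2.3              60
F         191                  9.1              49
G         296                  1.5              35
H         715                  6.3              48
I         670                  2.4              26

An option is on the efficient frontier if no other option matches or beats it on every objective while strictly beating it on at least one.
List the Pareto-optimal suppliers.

A, B, C, H, I

A: not dominated (best unit cost).
B: not dominated (best capacity).
C: not dominated (best defect rate).
D: dominated by B (capacity 886≥596, defect rate 8.5≤10.3, unit cost 21≤57).
E: dominated by C (capacity 523≥321, defect rate 1.4≤2.3, unit cost 35≤60).
F: dominated by A (capacity 530≥191, defect rate 6.1≤9.1, unit cost 15≤49).
G: dominated by C (capacity 523≥296, defect rate 1.4≤1.5, unit cost 35≤35).
H: not dominated.
I: not dominated.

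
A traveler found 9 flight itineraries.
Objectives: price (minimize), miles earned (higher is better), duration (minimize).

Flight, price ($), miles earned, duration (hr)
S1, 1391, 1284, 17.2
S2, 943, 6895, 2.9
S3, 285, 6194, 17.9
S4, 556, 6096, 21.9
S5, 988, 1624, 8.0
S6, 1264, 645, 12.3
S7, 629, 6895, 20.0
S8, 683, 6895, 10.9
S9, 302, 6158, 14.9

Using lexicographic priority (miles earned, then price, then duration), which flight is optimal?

S7

First maximize miles earned: best is 6895, kept {S2, S7, S8}.
Then minimize price: best is 629, kept {S7}.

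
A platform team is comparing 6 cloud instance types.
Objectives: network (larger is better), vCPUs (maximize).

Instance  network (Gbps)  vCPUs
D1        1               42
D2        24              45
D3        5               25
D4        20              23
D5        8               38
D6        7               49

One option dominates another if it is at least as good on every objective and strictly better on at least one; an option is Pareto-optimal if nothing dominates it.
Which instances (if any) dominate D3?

D2, D5, D6

D2: network 24≥5, vCPUs 45≥25 — dominates D3.
D5: network 8≥5, vCPUs 38≥25 — dominates D3.
D6: network 7≥5, vCPUs 49≥25 — dominates D3.
Others (D1, D4) are each worse than D3 on at least one objective.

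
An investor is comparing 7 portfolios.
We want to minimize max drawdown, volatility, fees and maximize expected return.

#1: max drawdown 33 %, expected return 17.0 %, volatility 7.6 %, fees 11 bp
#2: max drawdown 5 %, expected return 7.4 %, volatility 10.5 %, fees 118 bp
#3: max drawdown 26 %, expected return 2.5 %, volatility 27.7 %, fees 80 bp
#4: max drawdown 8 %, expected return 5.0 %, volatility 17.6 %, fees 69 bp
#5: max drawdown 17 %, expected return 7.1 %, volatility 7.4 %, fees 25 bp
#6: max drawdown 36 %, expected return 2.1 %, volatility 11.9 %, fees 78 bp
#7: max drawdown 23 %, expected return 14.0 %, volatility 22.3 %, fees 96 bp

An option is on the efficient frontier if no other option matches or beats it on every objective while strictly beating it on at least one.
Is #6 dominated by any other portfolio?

#1 vs #6: max drawdown 33≤36, expected return 17.0≥2.1, volatility 7.6≤11.9, fees 11≤78 — #1 is at least as good on every objective and strictly better on at least one, so #1 dominates #6.

Yes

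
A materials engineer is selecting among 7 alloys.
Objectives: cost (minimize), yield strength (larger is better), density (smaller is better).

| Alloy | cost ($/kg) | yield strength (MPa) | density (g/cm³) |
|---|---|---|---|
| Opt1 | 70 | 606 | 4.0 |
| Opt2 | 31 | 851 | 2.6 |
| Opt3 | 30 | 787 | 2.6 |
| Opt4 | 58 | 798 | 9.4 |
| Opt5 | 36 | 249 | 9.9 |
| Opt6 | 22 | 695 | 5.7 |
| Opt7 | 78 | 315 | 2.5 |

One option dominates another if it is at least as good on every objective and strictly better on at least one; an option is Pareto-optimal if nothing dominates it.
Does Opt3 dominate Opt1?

Yes

Opt3 vs Opt1: cost 30≤70, yield strength 787≥606, density 2.6≤4.0 — Opt3 is at least as good on every objective with at least one strict improvement.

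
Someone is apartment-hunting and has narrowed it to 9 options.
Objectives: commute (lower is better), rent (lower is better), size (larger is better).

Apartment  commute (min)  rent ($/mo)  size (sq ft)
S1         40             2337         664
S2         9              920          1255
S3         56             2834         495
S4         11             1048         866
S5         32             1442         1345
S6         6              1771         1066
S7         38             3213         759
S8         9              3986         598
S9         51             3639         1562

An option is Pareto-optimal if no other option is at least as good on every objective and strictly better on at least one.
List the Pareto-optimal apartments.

S1: dominated by S2 (commute 9≤40, rent 920≤2337, size 1255≥664).
S2: not dominated (best rent).
S3: dominated by S1 (commute 40≤56, rent 2337≤2834, size 664≥495).
S4: dominated by S2 (commute 9≤11, rent 920≤1048, size 1255≥866).
S5: not dominated.
S6: not dominated (best commute).
S7: dominated by S2 (commute 9≤38, rent 920≤3213, size 1255≥759).
S8: dominated by S2 (commute 9≤9, rent 920≤3986, size 1255≥598).
S9: not dominated (best size).

S2, S5, S6, S9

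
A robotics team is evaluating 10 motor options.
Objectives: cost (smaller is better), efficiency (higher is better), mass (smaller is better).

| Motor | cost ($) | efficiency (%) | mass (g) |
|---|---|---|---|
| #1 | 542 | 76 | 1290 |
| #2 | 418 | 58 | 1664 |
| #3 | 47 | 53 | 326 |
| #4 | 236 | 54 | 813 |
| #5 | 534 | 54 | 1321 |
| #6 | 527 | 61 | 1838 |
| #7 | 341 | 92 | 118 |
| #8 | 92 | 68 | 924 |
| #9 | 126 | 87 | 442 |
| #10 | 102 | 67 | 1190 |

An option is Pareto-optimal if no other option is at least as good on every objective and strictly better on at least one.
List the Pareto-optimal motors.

#3, #7, #8, #9

#1: dominated by #7 (cost 341≤542, efficiency 92≥76, mass 118≤1290).
#2: dominated by #7 (cost 341≤418, efficiency 92≥58, mass 118≤1664).
#3: not dominated (best cost).
#4: dominated by #9 (cost 126≤236, efficiency 87≥54, mass 442≤813).
#5: dominated by #4 (cost 236≤534, efficiency 54≥54, mass 813≤1321).
#6: dominated by #7 (cost 341≤527, efficiency 92≥61, mass 118≤1838).
#7: not dominated (best efficiency).
#8: not dominated.
#9: not dominated.
#10: dominated by #8 (cost 92≤102, efficiency 68≥67, mass 924≤1190).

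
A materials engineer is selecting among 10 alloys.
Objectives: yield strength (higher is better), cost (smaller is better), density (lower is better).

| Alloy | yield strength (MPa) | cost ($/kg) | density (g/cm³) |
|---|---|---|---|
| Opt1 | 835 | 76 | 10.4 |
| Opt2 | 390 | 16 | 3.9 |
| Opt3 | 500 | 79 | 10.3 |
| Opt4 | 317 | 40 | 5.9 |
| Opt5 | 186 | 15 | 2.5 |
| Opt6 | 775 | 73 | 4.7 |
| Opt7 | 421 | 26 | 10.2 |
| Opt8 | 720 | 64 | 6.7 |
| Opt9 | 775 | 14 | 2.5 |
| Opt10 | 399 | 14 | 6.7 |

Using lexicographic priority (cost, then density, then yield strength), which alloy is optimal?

First minimize cost: best is 14, kept {Opt9, Opt10}.
Then minimize density: best is 2.5, kept {Opt9}.

Opt9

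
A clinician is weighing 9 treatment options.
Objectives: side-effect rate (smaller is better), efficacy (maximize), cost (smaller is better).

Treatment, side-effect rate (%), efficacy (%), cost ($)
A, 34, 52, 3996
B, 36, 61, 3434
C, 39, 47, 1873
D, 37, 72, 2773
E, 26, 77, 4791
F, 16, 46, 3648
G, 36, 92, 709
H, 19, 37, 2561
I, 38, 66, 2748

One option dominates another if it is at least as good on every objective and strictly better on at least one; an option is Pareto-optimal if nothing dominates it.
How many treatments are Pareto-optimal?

5

A: not dominated.
B: dominated by G (side-effect rate 36≤36, efficacy 92≥61, cost 709≤3434).
C: dominated by G (side-effect rate 36≤39, efficacy 92≥47, cost 709≤1873).
D: dominated by G (side-effect rate 36≤37, efficacy 92≥72, cost 709≤2773).
E: not dominated.
F: not dominated (best side-effect rate).
G: not dominated (best efficacy).
H: not dominated.
I: dominated by G (side-effect rate 36≤38, efficacy 92≥66, cost 709≤2748).
Pareto-optimal: A, E, F, G, H → 5.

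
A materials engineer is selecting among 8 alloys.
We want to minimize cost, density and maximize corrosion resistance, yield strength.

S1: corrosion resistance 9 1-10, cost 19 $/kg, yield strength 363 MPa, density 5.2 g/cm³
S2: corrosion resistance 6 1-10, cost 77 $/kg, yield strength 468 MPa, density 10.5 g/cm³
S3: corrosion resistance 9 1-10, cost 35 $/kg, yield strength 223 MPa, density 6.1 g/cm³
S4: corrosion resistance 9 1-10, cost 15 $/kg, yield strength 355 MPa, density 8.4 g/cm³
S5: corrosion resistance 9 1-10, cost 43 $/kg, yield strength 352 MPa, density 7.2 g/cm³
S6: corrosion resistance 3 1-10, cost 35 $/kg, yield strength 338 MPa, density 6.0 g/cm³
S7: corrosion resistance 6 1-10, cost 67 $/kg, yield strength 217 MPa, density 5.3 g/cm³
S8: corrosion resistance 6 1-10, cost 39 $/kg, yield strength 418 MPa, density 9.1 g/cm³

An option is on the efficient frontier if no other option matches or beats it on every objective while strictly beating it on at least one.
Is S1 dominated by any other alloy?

S2: worse on corrosion resistance (6 vs 9).
S3: worse on cost (35 vs 19).
S4: worse on yield strength (355 vs 363).
S5: worse on cost (43 vs 19).
S6: worse on corrosion resistance (3 vs 9).
S7: worse on corrosion resistance (6 vs 9).
S8: worse on corrosion resistance (6 vs 9).
No option is at least as good as S1 on every objective and strictly better on one.

No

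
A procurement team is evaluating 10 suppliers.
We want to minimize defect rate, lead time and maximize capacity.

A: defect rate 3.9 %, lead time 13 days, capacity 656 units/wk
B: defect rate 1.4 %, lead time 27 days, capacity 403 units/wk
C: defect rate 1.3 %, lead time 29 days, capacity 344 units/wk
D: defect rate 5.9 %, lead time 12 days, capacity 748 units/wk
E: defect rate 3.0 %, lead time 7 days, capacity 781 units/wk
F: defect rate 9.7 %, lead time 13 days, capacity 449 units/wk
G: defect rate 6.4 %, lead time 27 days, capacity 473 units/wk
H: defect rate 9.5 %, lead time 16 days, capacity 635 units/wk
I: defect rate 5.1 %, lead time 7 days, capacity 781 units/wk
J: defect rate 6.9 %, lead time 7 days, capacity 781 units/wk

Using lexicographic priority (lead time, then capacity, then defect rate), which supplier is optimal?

First minimize lead time: best is 7, kept {E, I, J}.
Then maximize capacity: best is 781, kept {E, I, J}.
Then minimize defect rate: best is 3.0, kept {E}.

E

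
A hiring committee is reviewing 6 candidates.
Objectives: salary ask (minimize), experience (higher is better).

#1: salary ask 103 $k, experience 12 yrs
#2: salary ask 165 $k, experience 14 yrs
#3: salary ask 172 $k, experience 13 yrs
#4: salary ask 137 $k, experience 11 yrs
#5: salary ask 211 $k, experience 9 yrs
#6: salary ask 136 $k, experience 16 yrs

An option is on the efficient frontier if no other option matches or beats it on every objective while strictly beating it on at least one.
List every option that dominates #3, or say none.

#2, #6

#2: salary ask 165≤172, experience 14≥13 — dominates #3.
#6: salary ask 136≤172, experience 16≥13 — dominates #3.
Others (#1, #4, #5) are each worse than #3 on at least one objective.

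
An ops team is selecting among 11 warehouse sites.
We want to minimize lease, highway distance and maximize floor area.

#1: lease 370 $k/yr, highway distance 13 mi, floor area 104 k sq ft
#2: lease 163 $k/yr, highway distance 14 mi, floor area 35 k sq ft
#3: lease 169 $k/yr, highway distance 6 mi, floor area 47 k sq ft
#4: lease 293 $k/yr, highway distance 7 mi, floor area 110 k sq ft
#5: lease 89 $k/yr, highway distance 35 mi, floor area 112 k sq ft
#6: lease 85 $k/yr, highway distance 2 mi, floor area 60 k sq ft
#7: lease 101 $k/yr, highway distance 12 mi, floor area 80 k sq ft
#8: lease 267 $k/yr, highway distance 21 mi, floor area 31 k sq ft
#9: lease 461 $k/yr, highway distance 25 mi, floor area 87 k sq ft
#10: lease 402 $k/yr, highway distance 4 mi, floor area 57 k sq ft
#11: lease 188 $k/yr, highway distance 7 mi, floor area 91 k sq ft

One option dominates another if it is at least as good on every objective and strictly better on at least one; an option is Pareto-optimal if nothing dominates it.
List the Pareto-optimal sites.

#4, #5, #6, #7, #11

#1: dominated by #4 (lease 293≤370, highway distance 7≤13, floor area 110≥104).
#2: dominated by #6 (lease 85≤163, highway distance 2≤14, floor area 60≥35).
#3: dominated by #6 (lease 85≤169, highway distance 2≤6, floor area 60≥47).
#4: not dominated.
#5: not dominated (best floor area).
#6: not dominated (best lease).
#7: not dominated.
#8: dominated by #2 (lease 163≤267, highway distance 14≤21, floor area 35≥31).
#9: dominated by #1 (lease 370≤461, highway distance 13≤25, floor area 104≥87).
#10: dominated by #6 (lease 85≤402, highway distance 2≤4, floor area 60≥57).
#11: not dominated.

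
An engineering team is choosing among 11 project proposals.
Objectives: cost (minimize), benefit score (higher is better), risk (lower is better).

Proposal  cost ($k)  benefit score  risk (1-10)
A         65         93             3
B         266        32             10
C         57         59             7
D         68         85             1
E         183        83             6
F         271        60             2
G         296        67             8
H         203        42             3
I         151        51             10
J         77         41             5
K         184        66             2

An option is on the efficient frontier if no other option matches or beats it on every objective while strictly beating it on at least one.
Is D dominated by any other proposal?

No

A: worse on risk (3 vs 1).
B: worse on cost (266 vs 68).
C: worse on benefit score (59 vs 85).
E: worse on cost (183 vs 68).
F: worse on cost (271 vs 68).
G: worse on cost (296 vs 68).
H: worse on cost (203 vs 68).
I: worse on cost (151 vs 68).
J: worse on cost (77 vs 68).
K: worse on cost (184 vs 68).
No option is at least as good as D on every objective and strictly better on one.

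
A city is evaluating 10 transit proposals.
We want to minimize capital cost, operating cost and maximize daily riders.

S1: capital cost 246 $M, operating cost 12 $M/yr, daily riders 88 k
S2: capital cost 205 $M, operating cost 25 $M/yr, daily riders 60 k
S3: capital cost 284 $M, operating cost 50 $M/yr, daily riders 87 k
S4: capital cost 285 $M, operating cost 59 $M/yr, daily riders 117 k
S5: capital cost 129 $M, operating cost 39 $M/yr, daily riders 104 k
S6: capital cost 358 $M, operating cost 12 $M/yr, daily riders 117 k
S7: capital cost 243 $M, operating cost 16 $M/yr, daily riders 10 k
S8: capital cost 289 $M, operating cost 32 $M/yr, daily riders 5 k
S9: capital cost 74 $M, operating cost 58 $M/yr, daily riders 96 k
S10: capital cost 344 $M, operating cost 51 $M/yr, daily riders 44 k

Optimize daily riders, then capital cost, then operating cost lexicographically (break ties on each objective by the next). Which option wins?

S4

First maximize daily riders: best is 117, kept {S4, S6}.
Then minimize capital cost: best is 285, kept {S4}.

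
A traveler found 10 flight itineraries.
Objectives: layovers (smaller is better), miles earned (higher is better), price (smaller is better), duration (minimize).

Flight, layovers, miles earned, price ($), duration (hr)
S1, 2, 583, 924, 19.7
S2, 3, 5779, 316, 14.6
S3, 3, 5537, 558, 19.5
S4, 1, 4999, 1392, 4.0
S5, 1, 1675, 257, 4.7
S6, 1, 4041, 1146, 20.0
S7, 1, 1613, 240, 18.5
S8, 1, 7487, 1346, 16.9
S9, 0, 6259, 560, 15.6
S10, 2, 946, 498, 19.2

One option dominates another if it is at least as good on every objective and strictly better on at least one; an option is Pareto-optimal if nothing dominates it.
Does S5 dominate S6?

S5 vs S6: S5 is worse on miles earned (1675 vs 4041), so it does not dominate S6.

No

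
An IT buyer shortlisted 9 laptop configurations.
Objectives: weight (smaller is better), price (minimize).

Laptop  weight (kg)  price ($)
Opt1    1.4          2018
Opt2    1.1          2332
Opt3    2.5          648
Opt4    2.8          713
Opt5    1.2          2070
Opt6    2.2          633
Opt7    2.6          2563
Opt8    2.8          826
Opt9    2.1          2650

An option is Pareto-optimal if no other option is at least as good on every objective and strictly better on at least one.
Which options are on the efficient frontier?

Opt1, Opt2, Opt5, Opt6

Opt1: not dominated.
Opt2: not dominated (best weight).
Opt3: dominated by Opt6 (weight 2.2≤2.5, price 633≤648).
Opt4: dominated by Opt3 (weight 2.5≤2.8, price 648≤713).
Opt5: not dominated.
Opt6: not dominated (best price).
Opt7: dominated by Opt1 (weight 1.4≤2.6, price 2018≤2563).
Opt8: dominated by Opt3 (weight 2.5≤2.8, price 648≤826).
Opt9: dominated by Opt1 (weight 1.4≤2.1, price 2018≤2650).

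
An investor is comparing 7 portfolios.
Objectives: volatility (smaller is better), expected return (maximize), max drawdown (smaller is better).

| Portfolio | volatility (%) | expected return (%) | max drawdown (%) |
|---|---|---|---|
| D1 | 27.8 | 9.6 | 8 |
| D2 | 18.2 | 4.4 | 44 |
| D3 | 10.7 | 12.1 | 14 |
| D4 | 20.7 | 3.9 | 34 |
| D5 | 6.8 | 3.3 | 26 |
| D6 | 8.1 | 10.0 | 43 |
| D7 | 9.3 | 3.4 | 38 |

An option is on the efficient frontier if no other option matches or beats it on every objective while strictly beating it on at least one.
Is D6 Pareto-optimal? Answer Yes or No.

D1: worse on volatility (27.8 vs 8.1).
D2: worse on volatility (18.2 vs 8.1).
D3: worse on volatility (10.7 vs 8.1).
D4: worse on volatility (20.7 vs 8.1).
D5: worse on expected return (3.3 vs 10.0).
D7: worse on volatility (9.3 vs 8.1).
No option is at least as good as D6 on every objective and strictly better on one.

Yes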